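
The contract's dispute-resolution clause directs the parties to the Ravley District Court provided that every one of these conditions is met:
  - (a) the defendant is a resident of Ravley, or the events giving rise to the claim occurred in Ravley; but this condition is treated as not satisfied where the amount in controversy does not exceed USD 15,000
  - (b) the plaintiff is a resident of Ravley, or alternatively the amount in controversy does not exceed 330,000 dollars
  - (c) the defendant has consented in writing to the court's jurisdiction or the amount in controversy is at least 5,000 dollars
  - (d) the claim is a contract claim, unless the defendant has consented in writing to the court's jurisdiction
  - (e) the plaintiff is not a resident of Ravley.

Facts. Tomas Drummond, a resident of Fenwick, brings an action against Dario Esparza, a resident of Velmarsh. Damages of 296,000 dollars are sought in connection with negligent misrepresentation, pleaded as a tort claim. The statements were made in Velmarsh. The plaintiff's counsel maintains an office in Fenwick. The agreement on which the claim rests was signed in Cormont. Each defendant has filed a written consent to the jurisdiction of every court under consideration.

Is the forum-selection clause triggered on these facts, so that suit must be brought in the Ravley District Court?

The Ravley District Court:
  (a) The defendant resides in Velmarsh, not Ravley; the operative events occurred in Velmarsh, not Ravley — every alternative fails. Fails.
  (b) The amount in controversy is $296,000, within the USD 330,000 ceiling — that alternative is enough. Condition met.
  (c) Every defendant has filed written consent, so this disjunct is met. Condition met.
  (d) The claim is a tort claim, not a contract claim. The proviso rescues it, though: every defendant has filed written consent. Satisfied.
  (e) The plaintiff resides in Fenwick, which is not Ravley. Satisfied.
  → The clause does not apply.

No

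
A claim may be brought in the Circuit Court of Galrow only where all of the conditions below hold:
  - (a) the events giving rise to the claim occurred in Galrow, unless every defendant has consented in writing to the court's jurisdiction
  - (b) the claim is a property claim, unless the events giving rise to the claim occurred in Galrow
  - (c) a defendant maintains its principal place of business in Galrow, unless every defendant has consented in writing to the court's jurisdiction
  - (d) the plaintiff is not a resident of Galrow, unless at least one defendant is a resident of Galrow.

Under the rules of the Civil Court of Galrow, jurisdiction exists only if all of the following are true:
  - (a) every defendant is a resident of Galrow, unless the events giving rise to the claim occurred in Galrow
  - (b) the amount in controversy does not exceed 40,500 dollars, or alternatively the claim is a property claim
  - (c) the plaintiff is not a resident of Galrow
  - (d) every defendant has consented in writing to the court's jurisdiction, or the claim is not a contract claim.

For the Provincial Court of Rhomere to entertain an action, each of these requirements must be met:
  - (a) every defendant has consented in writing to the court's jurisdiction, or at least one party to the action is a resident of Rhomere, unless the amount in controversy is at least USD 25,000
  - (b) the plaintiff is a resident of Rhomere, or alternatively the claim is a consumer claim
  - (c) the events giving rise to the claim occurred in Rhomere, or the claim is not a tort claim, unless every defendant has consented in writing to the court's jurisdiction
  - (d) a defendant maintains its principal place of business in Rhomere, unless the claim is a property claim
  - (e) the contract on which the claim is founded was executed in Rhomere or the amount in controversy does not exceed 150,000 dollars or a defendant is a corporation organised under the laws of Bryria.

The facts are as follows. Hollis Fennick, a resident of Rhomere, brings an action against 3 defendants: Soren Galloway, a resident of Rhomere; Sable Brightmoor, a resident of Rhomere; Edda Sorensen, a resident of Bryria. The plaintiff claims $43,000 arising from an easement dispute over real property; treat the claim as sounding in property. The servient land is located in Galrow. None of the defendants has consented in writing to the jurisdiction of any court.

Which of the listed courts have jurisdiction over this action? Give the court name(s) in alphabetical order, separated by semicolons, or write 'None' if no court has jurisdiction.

the Civil Court of Galrow; the Provincial Court of Rhomere

The Circuit Court of Galrow:
  (a) The operative events occurred in Galrow. Condition met.
  (b) The claim is a property claim. Met.
  (c) No defendant is a corporation. The proviso offers no rescue either, since no such written consent has been filed. Not met.
  (d) The plaintiff resides in Rhomere, which is not Galrow. Met.
  → Not every requirement is met — no jurisdiction.
The Civil Court of Galrow:
  (a) The defendants reside as follows — Soren Galloway in Rhomere, Sable Brightmoor in Rhomere, Edda Sorensen in Bryria — not all in Galrow. However, the operative events occurred in Galrow, so the 'unless' proviso supplies this condition. Met.
  (b) The claim is a property claim — that alternative is enough. Condition met.
  (c) The plaintiff resides in Rhomere, which is not Galrow. Met.
  (d) The claim is a property claim, not a contract claim, which satisfies one of the alternatives. Satisfied.
  → All conditions met; jurisdiction exists.
The Provincial Court of Rhomere:
  (a) Hollis Fennick resides in Rhomere — that alternative is enough. Met.
  (b) The plaintiff resides in Rhomere, so one alternative holds. Satisfied.
  (c) The claim is a property claim, not a tort claim, so one alternative holds. Condition met.
  (d) No defendant is a corporation. The proviso rescues it, though: the claim is a property claim. Condition met.
  (e) The amount in controversy is 43,000 dollars, within the USD 150,000 ceiling, so one alternative holds. Condition met.
  → The court has jurisdiction.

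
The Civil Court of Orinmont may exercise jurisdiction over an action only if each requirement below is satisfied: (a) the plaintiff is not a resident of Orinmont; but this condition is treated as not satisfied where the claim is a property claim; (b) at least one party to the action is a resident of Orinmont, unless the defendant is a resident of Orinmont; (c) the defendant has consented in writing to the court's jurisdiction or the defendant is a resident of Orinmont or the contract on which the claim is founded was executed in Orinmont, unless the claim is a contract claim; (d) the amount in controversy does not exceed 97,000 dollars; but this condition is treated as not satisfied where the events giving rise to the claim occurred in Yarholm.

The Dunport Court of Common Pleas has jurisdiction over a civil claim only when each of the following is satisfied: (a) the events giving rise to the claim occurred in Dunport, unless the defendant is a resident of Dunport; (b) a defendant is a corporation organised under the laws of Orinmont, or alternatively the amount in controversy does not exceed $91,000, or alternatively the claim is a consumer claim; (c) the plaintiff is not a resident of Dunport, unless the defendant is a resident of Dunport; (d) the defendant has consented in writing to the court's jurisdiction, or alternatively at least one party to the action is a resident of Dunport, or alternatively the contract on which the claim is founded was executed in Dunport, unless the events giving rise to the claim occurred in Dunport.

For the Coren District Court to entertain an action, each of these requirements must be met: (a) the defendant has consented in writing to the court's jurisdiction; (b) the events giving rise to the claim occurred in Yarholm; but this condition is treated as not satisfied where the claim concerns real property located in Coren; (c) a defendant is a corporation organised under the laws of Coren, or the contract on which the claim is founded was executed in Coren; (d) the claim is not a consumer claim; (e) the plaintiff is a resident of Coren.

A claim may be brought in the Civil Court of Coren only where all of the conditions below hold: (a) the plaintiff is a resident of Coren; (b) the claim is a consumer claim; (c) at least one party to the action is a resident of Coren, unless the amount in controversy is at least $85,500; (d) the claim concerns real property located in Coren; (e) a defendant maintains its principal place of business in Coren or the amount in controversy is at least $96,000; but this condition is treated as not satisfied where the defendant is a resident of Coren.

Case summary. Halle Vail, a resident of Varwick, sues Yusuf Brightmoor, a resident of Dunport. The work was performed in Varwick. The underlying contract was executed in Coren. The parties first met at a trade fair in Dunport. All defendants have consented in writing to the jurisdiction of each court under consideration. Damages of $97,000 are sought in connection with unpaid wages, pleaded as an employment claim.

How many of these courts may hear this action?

0

The Civil Court of Orinmont:
  (a) The plaintiff resides in Varwick, which is not Orinmont. And the carve-out is inapplicable — the claim is an employment claim, not a property claim. Met.
  (b) No party resides in Orinmont. The proviso offers no rescue either, since the defendant resides in Dunport, not Orinmont. Not met.
  (c) Every defendant has filed written consent, which satisfies one of the alternatives. Condition met.
  (d) The amount in controversy is $97,000, within the $97,000 ceiling. And the carve-out is inapplicable — the operative events occurred in Varwick, not Yarholm. Satisfied.
  → The court lacks jurisdiction.
The Dunport Court of Common Pleas:
  (a) The operative events occurred in Varwick, not Dunport. But the defendant resides in Dunport, and the 'unless' clause therefore excuses the requirement. Satisfied.
  (b) No defendant is a corporation; the amount in controversy is USD 97,000, above the 91,000 dollars ceiling; the claim is an employment claim, not a consumer claim — every alternative fails. Fails.
  (c) The plaintiff resides in Varwick, which is not Dunport. Met.
  (d) Every defendant has filed written consent — that alternative is enough. Condition met.
  → No jurisdiction.
The Coren District Court:
  (a) Every defendant has filed written consent. Met.
  (b) The operative events occurred in Varwick, not Yarholm. Condition not met.
  (c) The contract was executed in Coren, so one alternative holds. Condition met.
  (d) The claim is an employment claim, not a consumer claim. Condition met.
  (e) The plaintiff resides in Varwick, not Coren. Condition not met.
  → Not every requirement is met — no jurisdiction.
The Civil Court of Coren:
  (a) The plaintiff resides in Varwick, not Coren. Not met.
  (b) The claim is an employment claim, not a consumer claim. Fails.
  (c) No party resides in Coren. However, the amount in controversy is $97,000, which meets the USD 85,500 floor, so the 'unless' proviso supplies this condition. Condition met.
  (d) The claim does not concern real property. Fails.
  (e) The amount in controversy is USD 97,000, which meets the 96,000 dollars floor, which satisfies one of the alternatives. The exception is not triggered, since the defendant resides in Dunport, not Coren. Condition met.
  → The court lacks jurisdiction.
No court satisfies all of its conditions.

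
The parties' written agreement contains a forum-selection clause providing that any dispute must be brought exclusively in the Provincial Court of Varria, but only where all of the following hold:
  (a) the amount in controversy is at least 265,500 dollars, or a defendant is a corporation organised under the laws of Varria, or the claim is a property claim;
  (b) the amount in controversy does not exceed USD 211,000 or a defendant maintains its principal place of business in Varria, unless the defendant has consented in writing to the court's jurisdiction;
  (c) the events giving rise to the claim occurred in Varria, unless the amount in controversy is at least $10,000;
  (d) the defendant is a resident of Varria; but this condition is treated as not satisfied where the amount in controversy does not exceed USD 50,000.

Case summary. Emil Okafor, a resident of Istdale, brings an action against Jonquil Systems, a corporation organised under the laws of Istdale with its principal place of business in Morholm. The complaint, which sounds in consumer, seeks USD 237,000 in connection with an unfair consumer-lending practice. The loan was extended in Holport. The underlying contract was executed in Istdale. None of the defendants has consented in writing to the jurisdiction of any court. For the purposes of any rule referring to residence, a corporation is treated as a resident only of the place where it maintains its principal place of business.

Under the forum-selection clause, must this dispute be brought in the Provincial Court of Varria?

The Provincial Court of Varria:
  (a) The amount in controversy is 237,000 dollars, below the $265,500 floor; the corporate defendant(s) are organised in Istdale, not Varria; the claim is a consumer claim, not a property claim — no alternative holds. Fails.
  (b) The amount in controversy is $237,000, above the $211,000 ceiling; the corporate defendant(s) have their principal place of business in Morholm, not Varria — every alternative fails. And no such written consent has been filed, so the proviso does not save it. Fails.
  (c) The operative events occurred in Holport, not Varria. But the amount in controversy is 237,000 dollars, which meets the $10,000 floor, and the 'unless' clause therefore excuses the requirement. Satisfied.
  (d) The defendant resides in Morholm, not Varria. Not met.
  → The clause does not apply.

No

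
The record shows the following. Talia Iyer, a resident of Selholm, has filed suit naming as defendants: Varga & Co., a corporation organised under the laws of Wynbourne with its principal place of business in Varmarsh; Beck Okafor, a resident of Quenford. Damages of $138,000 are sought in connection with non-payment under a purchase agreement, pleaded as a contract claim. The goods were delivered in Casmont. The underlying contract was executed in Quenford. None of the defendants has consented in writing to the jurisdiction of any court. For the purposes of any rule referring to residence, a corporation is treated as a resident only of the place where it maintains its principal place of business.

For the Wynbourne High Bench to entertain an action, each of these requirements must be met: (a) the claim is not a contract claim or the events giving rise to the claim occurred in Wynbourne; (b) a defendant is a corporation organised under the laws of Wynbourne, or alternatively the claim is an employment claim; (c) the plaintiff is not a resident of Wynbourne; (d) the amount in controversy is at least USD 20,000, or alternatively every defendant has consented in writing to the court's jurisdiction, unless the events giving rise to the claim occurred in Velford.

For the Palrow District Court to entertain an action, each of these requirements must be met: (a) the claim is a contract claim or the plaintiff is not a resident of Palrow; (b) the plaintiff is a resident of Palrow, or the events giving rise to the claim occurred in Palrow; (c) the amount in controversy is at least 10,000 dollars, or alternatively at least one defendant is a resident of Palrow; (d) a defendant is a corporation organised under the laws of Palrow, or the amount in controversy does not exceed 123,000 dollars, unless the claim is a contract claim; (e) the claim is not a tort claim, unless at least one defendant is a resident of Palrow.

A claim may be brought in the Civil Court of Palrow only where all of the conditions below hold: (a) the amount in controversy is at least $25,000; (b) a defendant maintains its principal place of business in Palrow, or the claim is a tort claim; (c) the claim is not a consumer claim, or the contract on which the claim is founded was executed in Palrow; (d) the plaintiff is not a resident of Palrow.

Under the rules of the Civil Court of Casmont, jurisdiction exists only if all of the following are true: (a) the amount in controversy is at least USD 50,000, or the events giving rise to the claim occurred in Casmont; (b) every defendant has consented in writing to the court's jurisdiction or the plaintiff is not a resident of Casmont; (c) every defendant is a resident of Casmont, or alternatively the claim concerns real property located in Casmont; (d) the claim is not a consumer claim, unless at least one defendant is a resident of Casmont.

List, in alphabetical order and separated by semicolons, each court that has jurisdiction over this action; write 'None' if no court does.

None

The Wynbourne High Bench:
  (a) The claim is a contract claim; the operative events occurred in Casmont, not Wynbourne — none of the alternatives is met. Condition not met.
  (b) Varga & Co. is organised under the laws of Wynbourne, so one alternative holds. Condition met.
  (c) The plaintiff resides in Selholm, which is not Wynbourne. Met.
  (d) The amount in controversy is $138,000, which meets the $20,000 floor — that alternative is enough. Satisfied.
  → Not every requirement is met — no jurisdiction.
The Palrow District Court:
  (a) The claim is a contract claim — that alternative is enough. Condition met.
  (b) The plaintiff resides in Selholm, not Palrow; the operative events occurred in Casmont, not Palrow — every alternative fails. Not satisfied.
  (c) The amount in controversy is USD 138,000, which meets the $10,000 floor, which satisfies one of the alternatives. Satisfied.
  (d) The corporate defendant(s) are organised in Wynbourne, not Palrow; the amount in controversy is USD 138,000, above the USD 123,000 ceiling — every alternative fails. However, the claim is a contract claim, so the 'unless' proviso supplies this condition. Met.
  (e) The claim is a contract claim, not a tort claim. Met.
  → Not every requirement is met — no jurisdiction.
The Civil Court of Palrow:
  (a) The amount in controversy is USD 138,000, which meets the $25,000 floor. Met.
  (b) The corporate defendant(s) have their principal place of business in Varmarsh, not Palrow; the claim is a contract claim, not a tort claim — no alternative holds. Condition not met.
  (c) The claim is a contract claim, not a consumer claim, which satisfies one of the alternatives. Condition met.
  (d) The plaintiff resides in Selholm, which is not Palrow. Condition met.
  → No jurisdiction.
The Civil Court of Casmont:
  (a) The amount in controversy is 138,000 dollars, which meets the $50,000 floor, so one alternative holds. Satisfied.
  (b) The plaintiff resides in Selholm, which is not Casmont, which satisfies one of the alternatives. Condition met.
  (c) The defendants reside as follows — Varga & Co. in Varmarsh, Beck Okafor in Quenford — not all in Casmont; the claim does not concern real property — every alternative fails. Condition not met.
  (d) The claim is a contract claim, not a consumer claim. Condition met.
  → Not every requirement is met — no jurisdiction.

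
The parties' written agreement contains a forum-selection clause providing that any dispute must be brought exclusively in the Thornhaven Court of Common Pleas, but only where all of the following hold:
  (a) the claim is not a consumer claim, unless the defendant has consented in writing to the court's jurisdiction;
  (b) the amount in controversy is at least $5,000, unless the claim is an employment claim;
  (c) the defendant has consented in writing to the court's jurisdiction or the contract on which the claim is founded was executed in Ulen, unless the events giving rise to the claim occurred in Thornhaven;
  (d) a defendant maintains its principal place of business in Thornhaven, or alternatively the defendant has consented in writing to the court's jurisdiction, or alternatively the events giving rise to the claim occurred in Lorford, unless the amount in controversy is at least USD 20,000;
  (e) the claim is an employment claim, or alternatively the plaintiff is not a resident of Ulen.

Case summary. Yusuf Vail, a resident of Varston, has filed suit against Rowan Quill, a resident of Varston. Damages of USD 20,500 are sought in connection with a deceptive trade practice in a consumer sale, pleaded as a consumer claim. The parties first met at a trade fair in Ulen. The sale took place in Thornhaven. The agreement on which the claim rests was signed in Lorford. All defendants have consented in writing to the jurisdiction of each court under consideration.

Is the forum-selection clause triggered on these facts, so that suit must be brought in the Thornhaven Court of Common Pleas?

The Thornhaven Court of Common Pleas:
  (a) The claim is a consumer claim. However, every defendant has filed written consent, so the 'unless' proviso supplies this condition. Condition met.
  (b) The amount in controversy is 20,500 dollars, which meets the 5,000 dollars floor. Condition met.
  (c) Every defendant has filed written consent, so one alternative holds. Condition met.
  (d) Every defendant has filed written consent, which satisfies one of the alternatives. Satisfied.
  (e) The plaintiff resides in Varston, which is not Ulen, so one alternative holds. Met.
  → The clause applies.

Yes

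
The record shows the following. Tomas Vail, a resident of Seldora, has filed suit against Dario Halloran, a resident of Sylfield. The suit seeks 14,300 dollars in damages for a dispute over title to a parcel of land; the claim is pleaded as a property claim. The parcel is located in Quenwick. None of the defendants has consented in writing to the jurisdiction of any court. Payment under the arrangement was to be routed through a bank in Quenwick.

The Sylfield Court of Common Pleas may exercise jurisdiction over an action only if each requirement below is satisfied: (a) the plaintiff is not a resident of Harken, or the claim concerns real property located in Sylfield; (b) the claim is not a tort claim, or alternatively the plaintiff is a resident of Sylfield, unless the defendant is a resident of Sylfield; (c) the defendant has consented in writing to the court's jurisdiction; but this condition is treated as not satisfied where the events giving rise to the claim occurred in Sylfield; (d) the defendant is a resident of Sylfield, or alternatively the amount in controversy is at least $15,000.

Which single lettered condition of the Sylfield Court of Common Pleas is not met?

The Sylfield Court of Common Pleas:
  (a) The plaintiff resides in Seldora, which is not Harken, which satisfies one of the alternatives. Condition met.
  (b) The claim is a property claim, not a tort claim, which satisfies one of the alternatives. Condition met.
  (c) No such written consent has been filed. Not met.
  (d) The defendant resides in Sylfield, so one alternative holds. Satisfied.
Only condition (c) fails.

(c)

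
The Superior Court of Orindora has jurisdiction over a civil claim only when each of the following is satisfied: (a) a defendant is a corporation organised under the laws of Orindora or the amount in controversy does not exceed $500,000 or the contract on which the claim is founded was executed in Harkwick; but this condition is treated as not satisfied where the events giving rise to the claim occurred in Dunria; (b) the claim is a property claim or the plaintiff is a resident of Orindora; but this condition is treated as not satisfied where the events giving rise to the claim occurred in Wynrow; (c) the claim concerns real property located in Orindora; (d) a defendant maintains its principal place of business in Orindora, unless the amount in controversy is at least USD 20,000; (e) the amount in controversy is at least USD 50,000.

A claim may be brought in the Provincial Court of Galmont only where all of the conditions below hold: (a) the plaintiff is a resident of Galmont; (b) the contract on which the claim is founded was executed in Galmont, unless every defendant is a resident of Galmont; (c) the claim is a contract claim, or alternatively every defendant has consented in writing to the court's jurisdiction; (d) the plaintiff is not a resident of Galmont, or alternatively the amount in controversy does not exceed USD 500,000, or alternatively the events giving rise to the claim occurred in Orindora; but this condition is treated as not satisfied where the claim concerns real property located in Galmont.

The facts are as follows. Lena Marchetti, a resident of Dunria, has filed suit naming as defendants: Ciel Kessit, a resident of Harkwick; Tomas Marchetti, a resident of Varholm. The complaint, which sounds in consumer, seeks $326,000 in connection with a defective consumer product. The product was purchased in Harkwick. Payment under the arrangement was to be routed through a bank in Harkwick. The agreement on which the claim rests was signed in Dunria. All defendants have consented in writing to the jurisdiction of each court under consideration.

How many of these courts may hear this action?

The Superior Court of Orindora:
  (a) The amount in controversy is 326,000 dollars, within the USD 500,000 ceiling, so this disjunct is met. The exception is not triggered, since the operative events occurred in Harkwick, not Dunria. Met.
  (b) The claim is a consumer claim, not a property claim; the plaintiff resides in Dunria, not Orindora — none of the alternatives is met. Not met.
  (c) The claim does not concern real property. Not met.
  (d) No defendant is a corporation. The proviso rescues it, though: the amount in controversy is USD 326,000, which meets the $20,000 floor. Satisfied.
  (e) The amount in controversy is 326,000 dollars, which meets the USD 50,000 floor. Satisfied.
  → No jurisdiction.
The Provincial Court of Galmont:
  (a) The plaintiff resides in Dunria, not Galmont. Not met.
  (b) The contract was executed in Dunria, not Galmont. The proviso offers no rescue either, since the defendants reside as follows — Ciel Kessit in Harkwick, Tomas Marchetti in Varholm — not all in Galmont. Not met.
  (c) Every defendant has filed written consent, so this disjunct is met. Satisfied.
  (d) The plaintiff resides in Dunria, which is not Galmont, so this disjunct is met. And the carve-out is inapplicable — the claim does not concern real property. Satisfied.
  → Not every requirement is met — no jurisdiction.
No court satisfies all of its conditions.

0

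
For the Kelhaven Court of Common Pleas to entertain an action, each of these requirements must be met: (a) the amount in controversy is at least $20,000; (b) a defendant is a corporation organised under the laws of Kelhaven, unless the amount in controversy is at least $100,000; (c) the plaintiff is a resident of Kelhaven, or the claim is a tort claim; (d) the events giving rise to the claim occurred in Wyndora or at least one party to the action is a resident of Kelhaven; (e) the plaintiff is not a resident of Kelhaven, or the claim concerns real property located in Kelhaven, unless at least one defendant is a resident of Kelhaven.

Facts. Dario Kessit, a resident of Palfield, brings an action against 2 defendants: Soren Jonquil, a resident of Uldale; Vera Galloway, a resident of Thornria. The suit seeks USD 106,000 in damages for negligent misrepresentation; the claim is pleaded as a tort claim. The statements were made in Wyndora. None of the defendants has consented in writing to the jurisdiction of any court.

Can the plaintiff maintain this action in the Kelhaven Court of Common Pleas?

Yes

The Kelhaven Court of Common Pleas:
  (a) The amount in controversy is 106,000 dollars, which meets the $20,000 floor. Met.
  (b) No defendant is a corporation. However, the amount in controversy is USD 106,000, which meets the $100,000 floor, so the 'unless' proviso supplies this condition. Met.
  (c) The claim is a tort claim, so this disjunct is met. Met.
  (d) The operative events occurred in Wyndora, which satisfies one of the alternatives. Condition met.
  (e) The plaintiff resides in Palfield, which is not Kelhaven, which satisfies one of the alternatives. Condition met.
  → Every requirement is satisfied — jurisdiction.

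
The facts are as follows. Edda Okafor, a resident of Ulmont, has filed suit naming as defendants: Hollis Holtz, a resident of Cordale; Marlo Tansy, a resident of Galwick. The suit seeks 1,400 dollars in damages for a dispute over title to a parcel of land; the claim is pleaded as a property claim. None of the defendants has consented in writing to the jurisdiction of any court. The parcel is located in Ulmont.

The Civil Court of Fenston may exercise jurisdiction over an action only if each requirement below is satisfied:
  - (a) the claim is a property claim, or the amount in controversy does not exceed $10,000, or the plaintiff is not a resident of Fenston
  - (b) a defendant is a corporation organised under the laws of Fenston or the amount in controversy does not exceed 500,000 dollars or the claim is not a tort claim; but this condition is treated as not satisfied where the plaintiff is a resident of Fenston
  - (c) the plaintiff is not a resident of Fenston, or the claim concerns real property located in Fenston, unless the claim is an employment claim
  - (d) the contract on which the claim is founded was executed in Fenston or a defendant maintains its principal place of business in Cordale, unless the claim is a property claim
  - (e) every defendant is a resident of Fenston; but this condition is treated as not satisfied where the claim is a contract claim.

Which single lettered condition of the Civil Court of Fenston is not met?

The Civil Court of Fenston:
  (a) The claim is a property claim, which satisfies one of the alternatives. Condition met.
  (b) The amount in controversy is $1,400, within the $500,000 ceiling, which satisfies one of the alternatives. The exception is not triggered, since the plaintiff resides in Ulmont, not Fenston. Met.
  (c) The plaintiff resides in Ulmont, which is not Fenston, so one alternative holds. Satisfied.
  (d) No contract (and hence no place of execution) is alleged; no defendant is a corporation — no alternative holds. But the claim is a property claim, and the 'unless' clause therefore excuses the requirement. Met.
  (e) The defendants reside as follows — Hollis Holtz in Cordale, Marlo Tansy in Galwick — not all in Fenston. Not met.
Only condition (e) fails.

(e)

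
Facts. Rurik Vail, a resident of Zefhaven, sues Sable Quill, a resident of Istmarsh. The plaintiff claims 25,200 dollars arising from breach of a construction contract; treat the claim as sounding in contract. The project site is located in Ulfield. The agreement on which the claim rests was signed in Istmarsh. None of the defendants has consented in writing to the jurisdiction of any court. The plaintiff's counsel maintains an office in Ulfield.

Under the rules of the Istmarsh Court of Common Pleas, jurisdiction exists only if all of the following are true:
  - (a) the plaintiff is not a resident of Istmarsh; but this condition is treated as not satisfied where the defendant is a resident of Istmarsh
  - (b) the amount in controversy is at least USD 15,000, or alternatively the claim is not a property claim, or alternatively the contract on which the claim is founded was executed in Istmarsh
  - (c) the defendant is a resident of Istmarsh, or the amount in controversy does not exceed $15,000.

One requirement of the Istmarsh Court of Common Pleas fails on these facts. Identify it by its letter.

(a)

The Istmarsh Court of Common Pleas:
  (a) The plaintiff resides in Zefhaven, which is not Istmarsh. However, the defendant resides in Istmarsh, which falls within the stated exception and so defeats the condition. Not satisfied.
  (b) The amount in controversy is $25,200, which meets the $15,000 floor, which satisfies one of the alternatives. Satisfied.
  (c) The defendant resides in Istmarsh, which satisfies one of the alternatives. Met.
Only condition (a) fails.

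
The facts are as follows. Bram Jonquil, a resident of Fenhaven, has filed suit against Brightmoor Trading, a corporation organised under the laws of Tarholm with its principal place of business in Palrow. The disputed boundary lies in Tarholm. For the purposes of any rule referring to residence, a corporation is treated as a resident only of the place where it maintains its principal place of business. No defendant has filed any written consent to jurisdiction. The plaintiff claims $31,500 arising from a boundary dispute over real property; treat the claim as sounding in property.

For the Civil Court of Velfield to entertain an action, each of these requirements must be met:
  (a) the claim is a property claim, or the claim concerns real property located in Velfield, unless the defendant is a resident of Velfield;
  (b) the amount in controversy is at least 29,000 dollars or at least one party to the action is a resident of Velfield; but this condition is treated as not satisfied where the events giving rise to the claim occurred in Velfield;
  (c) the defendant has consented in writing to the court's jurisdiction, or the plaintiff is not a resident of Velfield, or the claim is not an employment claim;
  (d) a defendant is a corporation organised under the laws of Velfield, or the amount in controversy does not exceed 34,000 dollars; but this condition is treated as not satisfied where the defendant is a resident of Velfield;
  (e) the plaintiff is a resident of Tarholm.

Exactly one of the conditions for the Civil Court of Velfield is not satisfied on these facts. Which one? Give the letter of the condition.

(e)

The Civil Court of Velfield:
  (a) The claim is a property claim, which satisfies one of the alternatives. Satisfied.
  (b) The amount in controversy is $31,500, which meets the 29,000 dollars floor, so this disjunct is met. The carve-out does not apply: the operative events occurred in Tarholm, not Velfield. Condition met.
  (c) The plaintiff resides in Fenhaven, which is not Velfield, so one alternative holds. Met.
  (d) The amount in controversy is $31,500, within the $34,000 ceiling, so one alternative holds. The carve-out does not apply: the defendant resides in Palrow, not Velfield. Satisfied.
  (e) The plaintiff resides in Fenhaven, not Tarholm. Fails.
Only condition (e) fails.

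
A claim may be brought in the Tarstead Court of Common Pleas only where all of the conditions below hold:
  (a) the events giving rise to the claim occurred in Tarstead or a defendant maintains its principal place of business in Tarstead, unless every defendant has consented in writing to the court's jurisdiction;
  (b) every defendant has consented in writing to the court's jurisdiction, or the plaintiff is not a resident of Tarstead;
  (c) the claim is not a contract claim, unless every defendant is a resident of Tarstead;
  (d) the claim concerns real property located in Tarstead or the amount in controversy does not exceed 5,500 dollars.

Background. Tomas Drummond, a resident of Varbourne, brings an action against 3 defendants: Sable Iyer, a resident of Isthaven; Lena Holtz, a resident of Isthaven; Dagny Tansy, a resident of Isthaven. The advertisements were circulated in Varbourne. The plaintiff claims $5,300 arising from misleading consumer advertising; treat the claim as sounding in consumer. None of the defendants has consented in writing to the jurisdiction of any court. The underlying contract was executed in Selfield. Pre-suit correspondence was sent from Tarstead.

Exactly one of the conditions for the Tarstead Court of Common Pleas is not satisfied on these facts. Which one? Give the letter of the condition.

(a)

The Tarstead Court of Common Pleas:
  (a) The operative events occurred in Varbourne, not Tarstead; no defendant is a corporation — every alternative fails. And no such written consent has been filed, so the proviso does not save it. Fails.
  (b) The plaintiff resides in Varbourne, which is not Tarstead, so one alternative holds. Condition met.
  (c) The claim is a consumer claim, not a contract claim. Met.
  (d) The amount in controversy is 5,300 dollars, within the USD 5,500 ceiling, which satisfies one of the alternatives. Met.
Only condition (a) fails.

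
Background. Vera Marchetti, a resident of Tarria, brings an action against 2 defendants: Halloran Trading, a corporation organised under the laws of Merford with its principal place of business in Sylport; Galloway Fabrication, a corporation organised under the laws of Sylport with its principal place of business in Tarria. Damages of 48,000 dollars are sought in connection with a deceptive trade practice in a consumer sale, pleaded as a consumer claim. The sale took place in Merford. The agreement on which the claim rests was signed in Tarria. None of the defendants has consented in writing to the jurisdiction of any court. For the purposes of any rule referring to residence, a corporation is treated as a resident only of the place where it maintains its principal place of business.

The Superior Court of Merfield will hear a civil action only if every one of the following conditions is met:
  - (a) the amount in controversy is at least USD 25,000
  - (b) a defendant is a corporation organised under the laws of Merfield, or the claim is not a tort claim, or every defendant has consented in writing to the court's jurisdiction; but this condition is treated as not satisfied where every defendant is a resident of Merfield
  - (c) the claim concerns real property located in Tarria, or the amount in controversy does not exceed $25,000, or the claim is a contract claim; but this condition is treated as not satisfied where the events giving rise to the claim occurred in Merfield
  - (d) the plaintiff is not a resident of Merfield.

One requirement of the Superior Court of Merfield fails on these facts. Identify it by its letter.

(c)

The Superior Court of Merfield:
  (a) The amount in controversy is USD 48,000, which meets the 25,000 dollars floor. Met.
  (b) The claim is a consumer claim, not a tort claim, so one alternative holds. The carve-out does not apply: the defendants reside as follows — Halloran Trading in Sylport, Galloway Fabrication in Tarria — not all in Merfield. Satisfied.
  (c) The claim does not concern real property; the amount in controversy is USD 48,000, above the $25,000 ceiling; the claim is a consumer claim, not a contract claim — every alternative fails. Fails.
  (d) The plaintiff resides in Tarria, which is not Merfield. Satisfied.
Only condition (c) fails.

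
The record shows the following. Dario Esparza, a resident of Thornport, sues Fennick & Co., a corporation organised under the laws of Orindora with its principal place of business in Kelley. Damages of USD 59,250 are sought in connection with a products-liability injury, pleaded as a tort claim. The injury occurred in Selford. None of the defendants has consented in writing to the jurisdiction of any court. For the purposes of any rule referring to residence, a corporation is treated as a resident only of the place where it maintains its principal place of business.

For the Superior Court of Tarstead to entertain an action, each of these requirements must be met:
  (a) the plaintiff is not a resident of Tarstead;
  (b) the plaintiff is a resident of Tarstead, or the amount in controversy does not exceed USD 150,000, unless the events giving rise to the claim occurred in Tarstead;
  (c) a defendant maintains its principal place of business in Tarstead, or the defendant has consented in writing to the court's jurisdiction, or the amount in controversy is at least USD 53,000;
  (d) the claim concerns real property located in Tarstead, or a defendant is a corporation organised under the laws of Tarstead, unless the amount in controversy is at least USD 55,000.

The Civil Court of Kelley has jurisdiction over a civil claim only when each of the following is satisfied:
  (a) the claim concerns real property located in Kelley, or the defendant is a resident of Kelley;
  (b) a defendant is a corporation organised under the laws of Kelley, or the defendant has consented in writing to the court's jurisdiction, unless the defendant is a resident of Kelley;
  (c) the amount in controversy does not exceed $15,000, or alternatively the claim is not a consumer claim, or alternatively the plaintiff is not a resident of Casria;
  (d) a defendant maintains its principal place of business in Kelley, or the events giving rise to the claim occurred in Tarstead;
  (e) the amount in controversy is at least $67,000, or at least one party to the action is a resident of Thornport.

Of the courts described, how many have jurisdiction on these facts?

The Superior Court of Tarstead:
  (a) The plaintiff resides in Thornport, which is not Tarstead. Met.
  (b) The amount in controversy is 59,250 dollars, within the $150,000 ceiling, which satisfies one of the alternatives. Satisfied.
  (c) The amount in controversy is $59,250, which meets the 53,000 dollars floor, so one alternative holds. Condition met.
  (d) The claim does not concern real property; the corporate defendant(s) are organised in Orindora, not Tarstead — every alternative fails. The proviso rescues it, though: the amount in controversy is 59,250 dollars, which meets the $55,000 floor. Met.
  → Jurisdiction lies.
The Civil Court of Kelley:
  (a) The defendant resides in Kelley, so one alternative holds. Met.
  (b) The corporate defendant(s) are organised in Orindora, not Kelley; no such written consent has been filed — no alternative holds. However, the defendant resides in Kelley, so the 'unless' proviso supplies this condition. Met.
  (c) The claim is a tort claim, not a consumer claim — that alternative is enough. Met.
  (d) Fennick & Co. has its principal place of business in Kelley, so one alternative holds. Met.
  (e) Dario Esparza resides in Thornport, which satisfies one of the alternatives. Condition met.
  → Every requirement is satisfied — jurisdiction.
Courts with jurisdiction: the Superior Court of Tarstead, the Civil Court of Kelley — 2 in total.

2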